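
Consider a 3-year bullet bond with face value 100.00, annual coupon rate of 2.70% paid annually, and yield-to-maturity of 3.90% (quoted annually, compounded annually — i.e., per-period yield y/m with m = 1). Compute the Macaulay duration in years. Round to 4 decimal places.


Answer: Macaulay duration = 2.9204 years

Derivation:
Coupon per period c = face * coupon_rate / m = 2.700000
Periods per year m = 1; per-period yield y/m = 0.039000
Number of cashflows N = 3
Cashflows (t years, CF_t, discount factor 1/(1+y/m)^(m*t), PV):
  t = 1.0000: CF_t = 2.700000, DF = 0.962464, PV = 2.598653
  t = 2.0000: CF_t = 2.700000, DF = 0.926337, PV = 2.501109
  t = 3.0000: CF_t = 102.700000, DF = 0.891566, PV = 91.563798
Price P = sum_t PV_t = 96.663560
Macaulay numerator sum_t t * PV_t:
  t * PV_t at t = 1.0000: 2.598653
  t * PV_t at t = 2.0000: 5.002219
  t * PV_t at t = 3.0000: 274.691395
Macaulay duration D = (sum_t t * PV_t) / P = 282.292267 / 96.663560 = 2.920359


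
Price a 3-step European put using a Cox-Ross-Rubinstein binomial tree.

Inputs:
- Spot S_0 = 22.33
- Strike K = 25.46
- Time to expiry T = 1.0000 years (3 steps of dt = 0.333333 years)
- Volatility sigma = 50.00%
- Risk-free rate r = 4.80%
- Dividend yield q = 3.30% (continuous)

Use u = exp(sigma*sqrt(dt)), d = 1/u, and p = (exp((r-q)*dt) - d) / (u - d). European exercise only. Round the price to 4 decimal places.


dt = T/N = 0.333333
u = exp(sigma*sqrt(dt)) = 1.334658; d = 1/u = 0.749256
p = (exp((r-q)*dt) - d) / (u - d) = 0.436891
Discount per step: exp(-r*dt) = 0.984127
Stock lattice S(k, i) with i counting down-moves:
  k=0: S(0,0) = 22.3300
  k=1: S(1,0) = 29.8029; S(1,1) = 16.7309
  k=2: S(2,0) = 39.7767; S(2,1) = 22.3300; S(2,2) = 12.5357
  k=3: S(3,0) = 53.0883; S(3,1) = 29.8029; S(3,2) = 16.7309; S(3,3) = 9.3924
Terminal payoffs V(N, i) = max(K - S_T, 0):
  V(3,0) = 0.000000; V(3,1) = 0.000000; V(3,2) = 8.729123; V(3,3) = 16.067555
Backward induction: V(k, i) = exp(-r*dt) * [p * V(k+1, i) + (1-p) * V(k+1, i+1)].
  V(2,0) = exp(-r*dt) * [p*0.000000 + (1-p)*0.000000] = 0.000000
  V(2,1) = exp(-r*dt) * [p*0.000000 + (1-p)*8.729123] = 4.837428
  V(2,2) = exp(-r*dt) * [p*8.729123 + (1-p)*16.067555] = 12.657316
  V(1,0) = exp(-r*dt) * [p*0.000000 + (1-p)*4.837428] = 2.680763
  V(1,1) = exp(-r*dt) * [p*4.837428 + (1-p)*12.657316] = 9.094202
  V(0,0) = exp(-r*dt) * [p*2.680763 + (1-p)*9.094202] = 6.192355

Answer: Price = V(0,0) = 6.1924


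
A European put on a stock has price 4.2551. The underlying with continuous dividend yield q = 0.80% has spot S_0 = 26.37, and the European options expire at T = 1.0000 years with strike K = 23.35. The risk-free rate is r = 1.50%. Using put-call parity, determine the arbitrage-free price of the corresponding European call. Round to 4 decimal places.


Answer: Call price = 7.4126

Derivation:
Put-call parity: C - P = S_0 * exp(-qT) - K * exp(-rT).
S_0 * exp(-qT) = 26.3700 * 0.99203191 = 26.15988159
K * exp(-rT) = 23.3500 * 0.98511194 = 23.00236379
C = P + S*exp(-qT) - K*exp(-rT)
C = 4.2551 + 26.15988159 - 23.00236379 = 7.4126


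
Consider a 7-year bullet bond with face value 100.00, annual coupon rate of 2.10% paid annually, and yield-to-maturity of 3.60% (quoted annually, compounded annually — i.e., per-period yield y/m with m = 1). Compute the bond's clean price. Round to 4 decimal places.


Answer: Price = 90.8623

Derivation:
Coupon per period c = face * coupon_rate / m = 2.100000
Periods per year m = 1; per-period yield y/m = 0.036000
Number of cashflows N = 7
Cashflows (t years, CF_t, discount factor 1/(1+y/m)^(m*t), PV):
  t = 1.0000: CF_t = 2.100000, DF = 0.965251, PV = 2.027027
  t = 2.0000: CF_t = 2.100000, DF = 0.931709, PV = 1.956590
  t = 3.0000: CF_t = 2.100000, DF = 0.899333, PV = 1.888600
  t = 4.0000: CF_t = 2.100000, DF = 0.868082, PV = 1.822973
  t = 5.0000: CF_t = 2.100000, DF = 0.837917, PV = 1.759627
  t = 6.0000: CF_t = 2.100000, DF = 0.808801, PV = 1.698481
  t = 7.0000: CF_t = 102.100000, DF = 0.780696, PV = 79.709017
Price P = sum_t PV_t = 90.862315


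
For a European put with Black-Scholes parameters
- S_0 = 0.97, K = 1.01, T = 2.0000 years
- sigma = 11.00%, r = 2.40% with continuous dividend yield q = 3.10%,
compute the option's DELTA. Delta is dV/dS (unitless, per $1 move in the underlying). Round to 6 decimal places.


Answer: Delta = -0.570678

Derivation:
d1 = -0.2719760133; d2 = -0.4275395052
phi(d1) = 0.3844567388; exp(-qT) = 0.9398828868; exp(-rT) = 0.9531337871
N(-d1) = 0.6071797685
Delta = -exp(-qT) * N(-d1) = -0.9398828868 * 0.6071797685 = -0.570678


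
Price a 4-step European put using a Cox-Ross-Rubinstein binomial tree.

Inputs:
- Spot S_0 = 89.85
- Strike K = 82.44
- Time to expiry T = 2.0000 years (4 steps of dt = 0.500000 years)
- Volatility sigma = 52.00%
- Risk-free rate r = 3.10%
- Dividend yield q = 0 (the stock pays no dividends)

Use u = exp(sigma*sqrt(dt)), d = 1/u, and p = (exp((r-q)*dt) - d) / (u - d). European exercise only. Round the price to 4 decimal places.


Answer: Price = V(0,0) = 17.9291

Derivation:
dt = T/N = 0.500000
u = exp(sigma*sqrt(dt)) = 1.444402; d = 1/u = 0.692328
p = (exp((r-q)*dt) - d) / (u - d) = 0.429868
Discount per step: exp(-r*dt) = 0.984620
Stock lattice S(k, i) with i counting down-moves:
  k=0: S(0,0) = 89.8500
  k=1: S(1,0) = 129.7795; S(1,1) = 62.2057
  k=2: S(2,0) = 187.4538; S(2,1) = 89.8500; S(2,2) = 43.0667
  k=3: S(3,0) = 270.7587; S(3,1) = 129.7795; S(3,2) = 62.2057; S(3,3) = 29.8163
  k=4: S(4,0) = 391.0845; S(4,1) = 187.4538; S(4,2) = 89.8500; S(4,3) = 43.0667; S(4,4) = 20.6427
Terminal payoffs V(N, i) = max(K - S_T, 0):
  V(4,0) = 0.000000; V(4,1) = 0.000000; V(4,2) = 0.000000; V(4,3) = 39.373279; V(4,4) = 61.797346
Backward induction: V(k, i) = exp(-r*dt) * [p * V(k+1, i) + (1-p) * V(k+1, i+1)].
  V(3,0) = exp(-r*dt) * [p*0.000000 + (1-p)*0.000000] = 0.000000
  V(3,1) = exp(-r*dt) * [p*0.000000 + (1-p)*0.000000] = 0.000000
  V(3,2) = exp(-r*dt) * [p*0.000000 + (1-p)*39.373279] = 22.102698
  V(3,3) = exp(-r*dt) * [p*39.373279 + (1-p)*61.797346] = 51.355738
  V(2,0) = exp(-r*dt) * [p*0.000000 + (1-p)*0.000000] = 0.000000
  V(2,1) = exp(-r*dt) * [p*0.000000 + (1-p)*22.102698] = 12.407634
  V(2,2) = exp(-r*dt) * [p*22.102698 + (1-p)*51.355738] = 38.184318
  V(1,0) = exp(-r*dt) * [p*0.000000 + (1-p)*12.407634] = 6.965185
  V(1,1) = exp(-r*dt) * [p*12.407634 + (1-p)*38.184318] = 26.686873
  V(0,0) = exp(-r*dt) * [p*6.965185 + (1-p)*26.686873] = 17.929081


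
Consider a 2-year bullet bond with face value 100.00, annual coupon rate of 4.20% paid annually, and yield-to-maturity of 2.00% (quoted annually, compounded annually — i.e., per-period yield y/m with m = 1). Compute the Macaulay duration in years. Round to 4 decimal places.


Answer: Macaulay duration = 1.9605 years

Derivation:
Coupon per period c = face * coupon_rate / m = 4.200000
Periods per year m = 1; per-period yield y/m = 0.020000
Number of cashflows N = 2
Cashflows (t years, CF_t, discount factor 1/(1+y/m)^(m*t), PV):
  t = 1.0000: CF_t = 4.200000, DF = 0.980392, PV = 4.117647
  t = 2.0000: CF_t = 104.200000, DF = 0.961169, PV = 100.153787
Price P = sum_t PV_t = 104.271434
Macaulay numerator sum_t t * PV_t:
  t * PV_t at t = 1.0000: 4.117647
  t * PV_t at t = 2.0000: 200.307574
Macaulay duration D = (sum_t t * PV_t) / P = 204.425221 / 104.271434 = 1.960510


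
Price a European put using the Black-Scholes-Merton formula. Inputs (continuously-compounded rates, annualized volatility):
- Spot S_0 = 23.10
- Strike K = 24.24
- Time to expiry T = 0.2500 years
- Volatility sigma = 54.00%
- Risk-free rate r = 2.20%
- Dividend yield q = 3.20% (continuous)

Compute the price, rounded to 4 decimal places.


d1 = (ln(S/K) + (r - q + 0.5*sigma^2) * T) / (sigma * sqrt(T)) = -0.05267238
d2 = d1 - sigma * sqrt(T) = -0.32267238
exp(-rT) = 0.99451510; exp(-qT) = 0.99203191
P = K * exp(-rT) * N(-d2) - S_0 * exp(-qT) * N(-d1)
N(-d1) = 0.52100353; N(-d2) = 0.62652832
P = 24.2400 * 0.99451510 * 0.62652832 - 23.1000 * 0.99203191 * 0.52100353 = 3.1645

Answer: Price = 3.1645


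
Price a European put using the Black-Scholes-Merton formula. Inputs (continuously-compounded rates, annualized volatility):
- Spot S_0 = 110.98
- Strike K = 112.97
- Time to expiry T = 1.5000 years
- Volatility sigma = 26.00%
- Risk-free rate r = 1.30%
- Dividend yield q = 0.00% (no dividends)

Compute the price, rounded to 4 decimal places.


Answer: Price = 13.9315

Derivation:
d1 = (ln(S/K) + (r - q + 0.5*sigma^2) * T) / (sigma * sqrt(T)) = 0.16464248
d2 = d1 - sigma * sqrt(T) = -0.15379119
exp(-rT) = 0.98068890; exp(-qT) = 1.00000000
P = K * exp(-rT) * N(-d2) - S_0 * exp(-qT) * N(-d1)
N(-d1) = 0.43461270; N(-d2) = 0.56111281
P = 112.9700 * 0.98068890 * 0.56111281 - 110.9800 * 1.00000000 * 0.43461270 = 13.9315


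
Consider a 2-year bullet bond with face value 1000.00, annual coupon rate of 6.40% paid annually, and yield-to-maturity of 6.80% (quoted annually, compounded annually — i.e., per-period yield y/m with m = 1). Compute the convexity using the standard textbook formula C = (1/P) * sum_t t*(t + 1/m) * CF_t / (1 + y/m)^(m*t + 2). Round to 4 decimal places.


Coupon per period c = face * coupon_rate / m = 64.000000
Periods per year m = 1; per-period yield y/m = 0.068000
Number of cashflows N = 2
Cashflows (t years, CF_t, discount factor 1/(1+y/m)^(m*t), PV):
  t = 1.0000: CF_t = 64.000000, DF = 0.936330, PV = 59.925094
  t = 2.0000: CF_t = 1064.000000, DF = 0.876713, PV = 932.822736
Price P = sum_t PV_t = 992.747829
Convexity numerator sum_t t*(t + 1/m) * CF_t / (1+y/m)^(m*t + 2):
  t = 1.0000: term = 105.074229
  t = 2.0000: term = 4906.907459
Convexity = (1/P) * sum = 5011.981688 / 992.747829 = 5.048595

Answer: Convexity = 5.0486


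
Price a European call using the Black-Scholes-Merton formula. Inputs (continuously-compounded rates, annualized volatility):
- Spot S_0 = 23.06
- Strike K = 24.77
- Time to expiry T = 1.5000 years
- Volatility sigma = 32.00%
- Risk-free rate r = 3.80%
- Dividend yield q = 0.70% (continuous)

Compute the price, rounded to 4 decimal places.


d1 = (ln(S/K) + (r - q + 0.5*sigma^2) * T) / (sigma * sqrt(T)) = 0.13208432
d2 = d1 - sigma * sqrt(T) = -0.25983404
exp(-rT) = 0.94459407; exp(-qT) = 0.98955493
C = S_0 * exp(-qT) * N(d1) - K * exp(-rT) * N(d2)
N(d1) = 0.55254120; N(d2) = 0.39749590
C = 23.0600 * 0.98955493 * 0.55254120 - 24.7700 * 0.94459407 * 0.39749590 = 3.3081

Answer: Price = 3.3081


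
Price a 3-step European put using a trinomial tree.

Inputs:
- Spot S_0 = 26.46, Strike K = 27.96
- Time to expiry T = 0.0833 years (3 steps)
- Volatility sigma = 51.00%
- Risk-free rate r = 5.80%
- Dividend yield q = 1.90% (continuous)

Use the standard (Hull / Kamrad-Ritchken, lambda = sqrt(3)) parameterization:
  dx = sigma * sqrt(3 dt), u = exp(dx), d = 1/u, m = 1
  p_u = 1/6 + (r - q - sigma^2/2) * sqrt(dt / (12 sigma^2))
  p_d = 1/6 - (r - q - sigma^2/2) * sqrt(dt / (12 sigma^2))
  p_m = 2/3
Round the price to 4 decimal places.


dt = T/N = 0.027767; dx = sigma*sqrt(3*dt) = 0.147195
u = exp(dx) = 1.158580; d = 1/u = 0.863126
p_u = 0.158079, p_m = 0.666667, p_d = 0.175254
Discount per step: exp(-r*dt) = 0.998391
Stock lattice S(k, j) with j the centered position index:
  k=0: S(0,+0) = 26.4600
  k=1: S(1,-1) = 22.8383; S(1,+0) = 26.4600; S(1,+1) = 30.6560
  k=2: S(2,-2) = 19.7123; S(2,-1) = 22.8383; S(2,+0) = 26.4600; S(2,+1) = 30.6560; S(2,+2) = 35.5174
  k=3: S(3,-3) = 17.0142; S(3,-2) = 19.7123; S(3,-1) = 22.8383; S(3,+0) = 26.4600; S(3,+1) = 30.6560; S(3,+2) = 35.5174; S(3,+3) = 41.1498
Terminal payoffs V(N, j) = max(K - S_T, 0):
  V(3,-3) = 10.945779; V(3,-2) = 8.247668; V(3,-1) = 5.121692; V(3,+0) = 1.500000; V(3,+1) = 0.000000; V(3,+2) = 0.000000; V(3,+3) = 0.000000
Backward induction: V(k, j) = exp(-r*dt) * [p_u * V(k+1, j+1) + p_m * V(k+1, j) + p_d * V(k+1, j-1)]
  V(2,-2) = exp(-r*dt) * [p_u*5.121692 + p_m*8.247668 + p_d*10.945779] = 8.213136
  V(2,-1) = exp(-r*dt) * [p_u*1.500000 + p_m*5.121692 + p_d*8.247668] = 5.088818
  V(2,+0) = exp(-r*dt) * [p_u*0.000000 + p_m*1.500000 + p_d*5.121692] = 1.894546
  V(2,+1) = exp(-r*dt) * [p_u*0.000000 + p_m*0.000000 + p_d*1.500000] = 0.262459
  V(2,+2) = exp(-r*dt) * [p_u*0.000000 + p_m*0.000000 + p_d*0.000000] = 0.000000
  V(1,-1) = exp(-r*dt) * [p_u*1.894546 + p_m*5.088818 + p_d*8.213136] = 5.123165
  V(1,+0) = exp(-r*dt) * [p_u*0.262459 + p_m*1.894546 + p_d*5.088818] = 2.192823
  V(1,+1) = exp(-r*dt) * [p_u*0.000000 + p_m*0.262459 + p_d*1.894546] = 0.506184
  V(0,+0) = exp(-r*dt) * [p_u*0.506184 + p_m*2.192823 + p_d*5.123165] = 2.435831

Answer: Price = V(0,0) = 2.4358


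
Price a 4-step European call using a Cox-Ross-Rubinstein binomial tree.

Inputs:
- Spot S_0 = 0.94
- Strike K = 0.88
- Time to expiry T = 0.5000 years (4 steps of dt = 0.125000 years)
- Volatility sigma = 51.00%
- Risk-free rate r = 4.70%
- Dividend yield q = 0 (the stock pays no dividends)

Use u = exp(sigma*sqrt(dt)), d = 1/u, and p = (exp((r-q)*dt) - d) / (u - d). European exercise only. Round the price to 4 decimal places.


dt = T/N = 0.125000
u = exp(sigma*sqrt(dt)) = 1.197591; d = 1/u = 0.835009
p = (exp((r-q)*dt) - d) / (u - d) = 0.471295
Discount per step: exp(-r*dt) = 0.994142
Stock lattice S(k, i) with i counting down-moves:
  k=0: S(0,0) = 0.9400
  k=1: S(1,0) = 1.1257; S(1,1) = 0.7849
  k=2: S(2,0) = 1.3482; S(2,1) = 0.9400; S(2,2) = 0.6554
  k=3: S(3,0) = 1.6146; S(3,1) = 1.1257; S(3,2) = 0.7849; S(3,3) = 0.5473
  k=4: S(4,0) = 1.9336; S(4,1) = 1.3482; S(4,2) = 0.9400; S(4,3) = 0.6554; S(4,4) = 0.4570
Terminal payoffs V(N, i) = max(S_T - K, 0):
  V(4,0) = 1.053581; V(4,1) = 0.468171; V(4,2) = 0.060000; V(4,3) = 0.000000; V(4,4) = 0.000000
Backward induction: V(k, i) = exp(-r*dt) * [p * V(k+1, i) + (1-p) * V(k+1, i+1)].
  V(3,0) = exp(-r*dt) * [p*1.053581 + (1-p)*0.468171] = 0.739713
  V(3,1) = exp(-r*dt) * [p*0.468171 + (1-p)*0.060000] = 0.250891
  V(3,2) = exp(-r*dt) * [p*0.060000 + (1-p)*0.000000] = 0.028112
  V(3,3) = exp(-r*dt) * [p*0.000000 + (1-p)*0.000000] = 0.000000
  V(2,0) = exp(-r*dt) * [p*0.739713 + (1-p)*0.250891] = 0.478451
  V(2,1) = exp(-r*dt) * [p*0.250891 + (1-p)*0.028112] = 0.132327
  V(2,2) = exp(-r*dt) * [p*0.028112 + (1-p)*0.000000] = 0.013171
  V(1,0) = exp(-r*dt) * [p*0.478451 + (1-p)*0.132327] = 0.293722
  V(1,1) = exp(-r*dt) * [p*0.132327 + (1-p)*0.013171] = 0.068923
  V(0,0) = exp(-r*dt) * [p*0.293722 + (1-p)*0.068923] = 0.173845

Answer: Price = V(0,0) = 0.1738


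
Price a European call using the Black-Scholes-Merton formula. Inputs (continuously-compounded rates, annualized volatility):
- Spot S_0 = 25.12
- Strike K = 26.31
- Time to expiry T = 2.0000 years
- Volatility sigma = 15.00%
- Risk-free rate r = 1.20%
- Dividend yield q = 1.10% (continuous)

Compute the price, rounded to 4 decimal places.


Answer: Price = 1.6123

Derivation:
d1 = (ln(S/K) + (r - q + 0.5*sigma^2) * T) / (sigma * sqrt(T)) = -0.10269431
d2 = d1 - sigma * sqrt(T) = -0.31482635
exp(-rT) = 0.97628571; exp(-qT) = 0.97824024
C = S_0 * exp(-qT) * N(d1) - K * exp(-rT) * N(d2)
N(d1) = 0.45910279; N(d2) = 0.37644675
C = 25.1200 * 0.97824024 * 0.45910279 - 26.3100 * 0.97628571 * 0.37644675 = 1.6123


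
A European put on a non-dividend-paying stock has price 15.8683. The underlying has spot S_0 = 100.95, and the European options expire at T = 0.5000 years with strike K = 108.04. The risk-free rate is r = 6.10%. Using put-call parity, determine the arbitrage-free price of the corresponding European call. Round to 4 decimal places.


Answer: Call price = 12.0238

Derivation:
Put-call parity: C - P = S_0 * exp(-qT) - K * exp(-rT).
S_0 * exp(-qT) = 100.9500 * 1.00000000 = 100.95000000
K * exp(-rT) = 108.0400 * 0.96996043 = 104.79452508
C = P + S*exp(-qT) - K*exp(-rT)
C = 15.8683 + 100.95000000 - 104.79452508 = 12.0238


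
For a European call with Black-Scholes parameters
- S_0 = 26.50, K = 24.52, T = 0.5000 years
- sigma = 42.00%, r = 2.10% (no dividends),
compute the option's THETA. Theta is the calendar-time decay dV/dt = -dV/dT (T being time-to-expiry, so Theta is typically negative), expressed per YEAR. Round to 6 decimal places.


Answer: Theta = -3.128139

Derivation:
d1 = 0.4453278434; d2 = 0.1483429953
phi(d1) = 0.3612818139; exp(-qT) = 1.0000000000; exp(-rT) = 0.9895549326
Theta = -S*exp(-qT)*phi(d1)*sigma/(2*sqrt(T)) - r*K*exp(-rT)*N(d2) + q*S*exp(-qT)*N(d1)
N(d1) = 0.6719585754; N(d2) = 0.5589639573; sqrt(T) = 0.7071067812
Term 1 = -26.5000 * 1.0000000000 * 0.3612818139 * 0.4200 / (2 * 0.7071067812) = -2.8433234524
Term 2 = -0.0210 * 24.5200 * 0.9895549326 * 0.5589639573 = -0.2848154036
Term 3 = 0 (no dividend yield, q = 0)
Theta = -2.8433234524 + (-0.2848154036) + (0.0000000000) = -3.128139


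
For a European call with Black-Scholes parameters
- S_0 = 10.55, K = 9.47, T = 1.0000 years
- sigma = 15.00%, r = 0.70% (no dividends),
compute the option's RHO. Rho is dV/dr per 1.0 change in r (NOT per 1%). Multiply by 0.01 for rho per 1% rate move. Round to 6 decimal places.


d1 = 0.8416463515; d2 = 0.6916463515
phi(d1) = 0.2799560020; exp(-qT) = 1.0000000000; exp(-rT) = 0.9930244429
N(d2) = 0.7554202772
Rho = K*T*exp(-rT)*N(d2) = 9.4700 * 1.0000 * 0.9930244429 * 0.7554202772 = 7.103928

Answer: Rho = 7.103928


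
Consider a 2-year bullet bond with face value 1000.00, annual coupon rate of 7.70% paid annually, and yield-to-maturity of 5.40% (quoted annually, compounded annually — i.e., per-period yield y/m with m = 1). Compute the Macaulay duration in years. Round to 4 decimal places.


Coupon per period c = face * coupon_rate / m = 77.000000
Periods per year m = 1; per-period yield y/m = 0.054000
Number of cashflows N = 2
Cashflows (t years, CF_t, discount factor 1/(1+y/m)^(m*t), PV):
  t = 1.0000: CF_t = 77.000000, DF = 0.948767, PV = 73.055028
  t = 2.0000: CF_t = 1077.000000, DF = 0.900158, PV = 969.470239
Price P = sum_t PV_t = 1042.525267
Macaulay numerator sum_t t * PV_t:
  t * PV_t at t = 1.0000: 73.055028
  t * PV_t at t = 2.0000: 1938.940478
Macaulay duration D = (sum_t t * PV_t) / P = 2011.995506 / 1042.525267 = 1.929925

Answer: Macaulay duration = 1.9299 years


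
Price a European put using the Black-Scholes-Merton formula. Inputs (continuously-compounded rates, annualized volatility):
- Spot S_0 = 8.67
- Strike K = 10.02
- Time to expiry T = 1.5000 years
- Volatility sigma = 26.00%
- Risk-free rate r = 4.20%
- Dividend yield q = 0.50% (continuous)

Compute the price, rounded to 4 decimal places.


d1 = (ln(S/K) + (r - q + 0.5*sigma^2) * T) / (sigma * sqrt(T)) = -0.12094922
d2 = d1 - sigma * sqrt(T) = -0.43938289
exp(-rT) = 0.93894347; exp(-qT) = 0.99252805
P = K * exp(-rT) * N(-d2) - S_0 * exp(-qT) * N(-d1)
N(-d1) = 0.54813437; N(-d2) = 0.66980794
P = 10.0200 * 0.93894347 * 0.66980794 - 8.6700 * 0.99252805 * 0.54813437 = 1.5849

Answer: Price = 1.5849


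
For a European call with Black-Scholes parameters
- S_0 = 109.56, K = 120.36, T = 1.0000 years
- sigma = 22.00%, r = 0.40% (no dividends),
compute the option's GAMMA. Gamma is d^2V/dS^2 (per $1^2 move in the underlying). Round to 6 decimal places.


d1 = -0.2991586698; d2 = -0.5191586698
phi(d1) = 0.3814839545; exp(-qT) = 1.0000000000; exp(-rT) = 0.9960079893
Gamma = exp(-qT) * phi(d1) / (S * sigma * sqrt(T)) = 1.0000000000 * 0.3814839545 / (109.5600 * 0.2200 * 1.0000000000) = 0.015827

Answer: Gamma = 0.015827


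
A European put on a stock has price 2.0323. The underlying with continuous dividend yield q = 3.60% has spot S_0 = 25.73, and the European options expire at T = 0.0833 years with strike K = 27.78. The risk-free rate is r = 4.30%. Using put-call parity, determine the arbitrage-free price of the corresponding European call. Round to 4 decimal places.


Put-call parity: C - P = S_0 * exp(-qT) - K * exp(-rT).
S_0 * exp(-qT) = 25.7300 * 0.99700569 = 25.65295645
K * exp(-rT) = 27.7800 * 0.99642451 = 27.68067281
C = P + S*exp(-qT) - K*exp(-rT)
C = 2.0323 + 25.65295645 - 27.68067281 = 0.0046

Answer: Call price = 0.0046


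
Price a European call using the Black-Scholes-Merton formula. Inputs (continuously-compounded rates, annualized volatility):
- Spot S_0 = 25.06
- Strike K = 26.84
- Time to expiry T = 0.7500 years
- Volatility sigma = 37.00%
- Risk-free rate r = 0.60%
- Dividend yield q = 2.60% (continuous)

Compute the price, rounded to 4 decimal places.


Answer: Price = 2.3025

Derivation:
d1 = (ln(S/K) + (r - q + 0.5*sigma^2) * T) / (sigma * sqrt(T)) = -0.10074875
d2 = d1 - sigma * sqrt(T) = -0.42117815
exp(-rT) = 0.99551011; exp(-qT) = 0.98068890
C = S_0 * exp(-qT) * N(d1) - K * exp(-rT) * N(d2)
N(d1) = 0.45987495; N(d2) = 0.33681250
C = 25.0600 * 0.98068890 * 0.45987495 - 26.8400 * 0.99551011 * 0.33681250 = 2.3025


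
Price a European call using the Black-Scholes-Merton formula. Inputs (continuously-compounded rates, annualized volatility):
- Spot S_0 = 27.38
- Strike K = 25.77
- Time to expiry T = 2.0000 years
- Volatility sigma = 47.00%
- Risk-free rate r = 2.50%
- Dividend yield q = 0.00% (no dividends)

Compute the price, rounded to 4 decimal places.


d1 = (ln(S/K) + (r - q + 0.5*sigma^2) * T) / (sigma * sqrt(T)) = 0.49873865
d2 = d1 - sigma * sqrt(T) = -0.16594172
exp(-rT) = 0.95122942; exp(-qT) = 1.00000000
C = S_0 * exp(-qT) * N(d1) - K * exp(-rT) * N(d2)
N(d1) = 0.69101825; N(d2) = 0.43410141
C = 27.3800 * 1.00000000 * 0.69101825 - 25.7700 * 0.95122942 * 0.43410141 = 8.2789

Answer: Price = 8.2789


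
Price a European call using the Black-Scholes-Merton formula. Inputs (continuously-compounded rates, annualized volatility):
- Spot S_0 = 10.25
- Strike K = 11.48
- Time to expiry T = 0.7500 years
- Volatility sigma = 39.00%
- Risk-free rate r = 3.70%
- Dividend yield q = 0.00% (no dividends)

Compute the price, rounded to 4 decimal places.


Answer: Price = 1.0235

Derivation:
d1 = (ln(S/K) + (r - q + 0.5*sigma^2) * T) / (sigma * sqrt(T)) = -0.08450390
d2 = d1 - sigma * sqrt(T) = -0.42225381
exp(-rT) = 0.97263149; exp(-qT) = 1.00000000
C = S_0 * exp(-qT) * N(d1) - K * exp(-rT) * N(d2)
N(d1) = 0.46632790; N(d2) = 0.33641988
C = 10.2500 * 1.00000000 * 0.46632790 - 11.4800 * 0.97263149 * 0.33641988 = 1.0235


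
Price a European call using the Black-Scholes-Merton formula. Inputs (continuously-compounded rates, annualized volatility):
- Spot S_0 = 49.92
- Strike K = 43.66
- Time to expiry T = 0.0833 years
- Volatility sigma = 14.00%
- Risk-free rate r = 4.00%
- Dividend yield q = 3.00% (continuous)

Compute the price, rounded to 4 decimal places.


Answer: Price = 6.2808

Derivation:
d1 = (ln(S/K) + (r - q + 0.5*sigma^2) * T) / (sigma * sqrt(T)) = 3.35685919
d2 = d1 - sigma * sqrt(T) = 3.31645275
exp(-rT) = 0.99667354; exp(-qT) = 0.99750412
C = S_0 * exp(-qT) * N(d1) - K * exp(-rT) * N(d2)
N(d1) = 0.99960583; N(d2) = 0.99954416
C = 49.9200 * 0.99750412 * 0.99960583 - 43.6600 * 0.99667354 * 0.99954416 = 6.2808


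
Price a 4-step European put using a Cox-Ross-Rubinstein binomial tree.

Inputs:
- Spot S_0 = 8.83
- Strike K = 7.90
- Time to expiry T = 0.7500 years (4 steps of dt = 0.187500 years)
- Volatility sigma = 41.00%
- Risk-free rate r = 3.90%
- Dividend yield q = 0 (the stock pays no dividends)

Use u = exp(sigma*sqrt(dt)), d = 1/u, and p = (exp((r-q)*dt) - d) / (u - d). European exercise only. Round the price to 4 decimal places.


dt = T/N = 0.187500
u = exp(sigma*sqrt(dt)) = 1.194270; d = 1/u = 0.837332
p = (exp((r-q)*dt) - d) / (u - d) = 0.476294
Discount per step: exp(-r*dt) = 0.992714
Stock lattice S(k, i) with i counting down-moves:
  k=0: S(0,0) = 8.8300
  k=1: S(1,0) = 10.5454; S(1,1) = 7.3936
  k=2: S(2,0) = 12.5941; S(2,1) = 8.8300; S(2,2) = 6.1909
  k=3: S(3,0) = 15.0407; S(3,1) = 10.5454; S(3,2) = 7.3936; S(3,3) = 5.1839
  k=4: S(4,0) = 17.9627; S(4,1) = 12.5941; S(4,2) = 8.8300; S(4,3) = 6.1909; S(4,4) = 4.3406
Terminal payoffs V(N, i) = max(K - S_T, 0):
  V(4,0) = 0.000000; V(4,1) = 0.000000; V(4,2) = 0.000000; V(4,3) = 1.709074; V(4,4) = 3.559393
Backward induction: V(k, i) = exp(-r*dt) * [p * V(k+1, i) + (1-p) * V(k+1, i+1)].
  V(3,0) = exp(-r*dt) * [p*0.000000 + (1-p)*0.000000] = 0.000000
  V(3,1) = exp(-r*dt) * [p*0.000000 + (1-p)*0.000000] = 0.000000
  V(3,2) = exp(-r*dt) * [p*0.000000 + (1-p)*1.709074] = 0.888531
  V(3,3) = exp(-r*dt) * [p*1.709074 + (1-p)*3.559393] = 2.658585
  V(2,0) = exp(-r*dt) * [p*0.000000 + (1-p)*0.000000] = 0.000000
  V(2,1) = exp(-r*dt) * [p*0.000000 + (1-p)*0.888531] = 0.461939
  V(2,2) = exp(-r*dt) * [p*0.888531 + (1-p)*2.658585] = 1.802291
  V(1,0) = exp(-r*dt) * [p*0.000000 + (1-p)*0.461939] = 0.240157
  V(1,1) = exp(-r*dt) * [p*0.461939 + (1-p)*1.802291] = 1.155409
  V(0,0) = exp(-r*dt) * [p*0.240157 + (1-p)*1.155409] = 0.714238

Answer: Price = V(0,0) = 0.7142


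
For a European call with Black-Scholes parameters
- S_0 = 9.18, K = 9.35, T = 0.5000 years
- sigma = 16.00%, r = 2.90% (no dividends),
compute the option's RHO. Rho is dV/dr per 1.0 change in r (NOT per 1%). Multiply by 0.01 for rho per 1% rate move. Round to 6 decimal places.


Answer: Rho = 2.137554

Derivation:
d1 = 0.0225466418; d2 = -0.0905904432
phi(d1) = 0.3988408919; exp(-qT) = 1.0000000000; exp(-rT) = 0.9856046187
N(d2) = 0.4639090130
Rho = K*T*exp(-rT)*N(d2) = 9.3500 * 0.5000 * 0.9856046187 * 0.4639090130 = 2.137554


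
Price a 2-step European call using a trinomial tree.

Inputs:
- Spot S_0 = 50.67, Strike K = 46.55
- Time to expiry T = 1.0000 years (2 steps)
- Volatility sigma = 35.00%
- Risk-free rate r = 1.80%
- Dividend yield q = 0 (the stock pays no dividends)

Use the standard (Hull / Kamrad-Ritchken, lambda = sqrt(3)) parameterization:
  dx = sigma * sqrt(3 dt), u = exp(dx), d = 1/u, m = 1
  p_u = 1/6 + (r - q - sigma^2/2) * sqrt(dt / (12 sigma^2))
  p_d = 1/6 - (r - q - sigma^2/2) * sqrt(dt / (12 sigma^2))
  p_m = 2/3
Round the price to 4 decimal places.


dt = T/N = 0.500000; dx = sigma*sqrt(3*dt) = 0.428661
u = exp(dx) = 1.535200; d = 1/u = 0.651381
p_u = 0.141443, p_m = 0.666667, p_d = 0.191891
Discount per step: exp(-r*dt) = 0.991040
Stock lattice S(k, j) with j the centered position index:
  k=0: S(0,+0) = 50.6700
  k=1: S(1,-1) = 33.0055; S(1,+0) = 50.6700; S(1,+1) = 77.7886
  k=2: S(2,-2) = 21.4991; S(2,-1) = 33.0055; S(2,+0) = 50.6700; S(2,+1) = 77.7886; S(2,+2) = 119.4210
Terminal payoffs V(N, j) = max(S_T - K, 0):
  V(2,-2) = 0.000000; V(2,-1) = 0.000000; V(2,+0) = 4.120000; V(2,+1) = 31.238587; V(2,+2) = 72.871044
Backward induction: V(k, j) = exp(-r*dt) * [p_u * V(k+1, j+1) + p_m * V(k+1, j) + p_d * V(k+1, j-1)]
  V(1,-1) = exp(-r*dt) * [p_u*4.120000 + p_m*0.000000 + p_d*0.000000] = 0.577523
  V(1,+0) = exp(-r*dt) * [p_u*31.238587 + p_m*4.120000 + p_d*0.000000] = 7.100942
  V(1,+1) = exp(-r*dt) * [p_u*72.871044 + p_m*31.238587 + p_d*4.120000] = 31.637373
  V(0,+0) = exp(-r*dt) * [p_u*31.637373 + p_m*7.100942 + p_d*0.577523] = 9.236159

Answer: Price = V(0,0) = 9.2362


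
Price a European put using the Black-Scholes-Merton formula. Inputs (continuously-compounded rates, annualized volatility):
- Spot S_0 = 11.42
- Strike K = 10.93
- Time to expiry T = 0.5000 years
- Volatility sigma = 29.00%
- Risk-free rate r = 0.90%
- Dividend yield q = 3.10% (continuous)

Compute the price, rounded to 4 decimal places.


Answer: Price = 0.7332

Derivation:
d1 = (ln(S/K) + (r - q + 0.5*sigma^2) * T) / (sigma * sqrt(T)) = 0.26275065
d2 = d1 - sigma * sqrt(T) = 0.05768968
exp(-rT) = 0.99551011; exp(-qT) = 0.98461951
P = K * exp(-rT) * N(-d2) - S_0 * exp(-qT) * N(-d1)
N(-d1) = 0.39637139; N(-d2) = 0.47699791
P = 10.9300 * 0.99551011 * 0.47699791 - 11.4200 * 0.98461951 * 0.39637139 = 0.7332


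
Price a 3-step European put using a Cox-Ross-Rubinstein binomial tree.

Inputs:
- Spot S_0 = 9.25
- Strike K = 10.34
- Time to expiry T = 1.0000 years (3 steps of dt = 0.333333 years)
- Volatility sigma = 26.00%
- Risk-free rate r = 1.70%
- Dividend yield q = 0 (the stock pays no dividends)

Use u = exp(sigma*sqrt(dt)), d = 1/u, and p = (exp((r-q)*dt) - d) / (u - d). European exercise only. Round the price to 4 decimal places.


Answer: Price = V(0,0) = 1.5180

Derivation:
dt = T/N = 0.333333
u = exp(sigma*sqrt(dt)) = 1.161963; d = 1/u = 0.860612
p = (exp((r-q)*dt) - d) / (u - d) = 0.481400
Discount per step: exp(-r*dt) = 0.994349
Stock lattice S(k, i) with i counting down-moves:
  k=0: S(0,0) = 9.2500
  k=1: S(1,0) = 10.7482; S(1,1) = 7.9607
  k=2: S(2,0) = 12.4890; S(2,1) = 9.2500; S(2,2) = 6.8510
  k=3: S(3,0) = 14.5117; S(3,1) = 10.7482; S(3,2) = 7.9607; S(3,3) = 5.8961
Terminal payoffs V(N, i) = max(K - S_T, 0):
  V(3,0) = 0.000000; V(3,1) = 0.000000; V(3,2) = 2.379335; V(3,3) = 4.443905
Backward induction: V(k, i) = exp(-r*dt) * [p * V(k+1, i) + (1-p) * V(k+1, i+1)].
  V(2,0) = exp(-r*dt) * [p*0.000000 + (1-p)*0.000000] = 0.000000
  V(2,1) = exp(-r*dt) * [p*0.000000 + (1-p)*2.379335] = 1.226951
  V(2,2) = exp(-r*dt) * [p*2.379335 + (1-p)*4.443905] = 3.430526
  V(1,0) = exp(-r*dt) * [p*0.000000 + (1-p)*1.226951] = 0.632701
  V(1,1) = exp(-r*dt) * [p*1.226951 + (1-p)*3.430526] = 2.356334
  V(0,0) = exp(-r*dt) * [p*0.632701 + (1-p)*2.356334] = 1.517951


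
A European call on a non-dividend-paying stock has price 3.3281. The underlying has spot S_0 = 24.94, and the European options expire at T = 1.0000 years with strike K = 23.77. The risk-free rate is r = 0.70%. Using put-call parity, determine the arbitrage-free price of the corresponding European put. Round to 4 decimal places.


Put-call parity: C - P = S_0 * exp(-qT) - K * exp(-rT).
S_0 * exp(-qT) = 24.9400 * 1.00000000 = 24.94000000
K * exp(-rT) = 23.7700 * 0.99302444 = 23.60419101
P = C - S*exp(-qT) + K*exp(-rT)
P = 3.3281 - 24.94000000 + 23.60419101 = 1.9923

Answer: Put price = 1.9923


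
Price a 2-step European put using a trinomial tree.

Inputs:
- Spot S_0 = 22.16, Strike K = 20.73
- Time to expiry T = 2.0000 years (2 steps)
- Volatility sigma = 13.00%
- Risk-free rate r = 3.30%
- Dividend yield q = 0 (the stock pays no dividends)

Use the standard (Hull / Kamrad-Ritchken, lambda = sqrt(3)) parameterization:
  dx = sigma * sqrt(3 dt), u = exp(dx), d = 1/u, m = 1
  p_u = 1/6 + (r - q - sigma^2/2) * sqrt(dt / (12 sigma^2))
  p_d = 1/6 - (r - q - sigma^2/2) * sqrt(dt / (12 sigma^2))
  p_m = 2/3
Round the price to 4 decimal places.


dt = T/N = 1.000000; dx = sigma*sqrt(3*dt) = 0.225167
u = exp(dx) = 1.252531; d = 1/u = 0.798383
p_u = 0.221182, p_m = 0.666667, p_d = 0.112151
Discount per step: exp(-r*dt) = 0.967539
Stock lattice S(k, j) with j the centered position index:
  k=0: S(0,+0) = 22.1600
  k=1: S(1,-1) = 17.6922; S(1,+0) = 22.1600; S(1,+1) = 27.7561
  k=2: S(2,-2) = 14.1251; S(2,-1) = 17.6922; S(2,+0) = 22.1600; S(2,+1) = 27.7561; S(2,+2) = 34.7654
Terminal payoffs V(N, j) = max(K - S_T, 0):
  V(2,-2) = 6.604868; V(2,-1) = 3.037828; V(2,+0) = 0.000000; V(2,+1) = 0.000000; V(2,+2) = 0.000000
Backward induction: V(k, j) = exp(-r*dt) * [p_u * V(k+1, j+1) + p_m * V(k+1, j) + p_d * V(k+1, j-1)]
  V(1,-1) = exp(-r*dt) * [p_u*0.000000 + p_m*3.037828 + p_d*6.604868] = 2.676177
  V(1,+0) = exp(-r*dt) * [p_u*0.000000 + p_m*0.000000 + p_d*3.037828] = 0.329637
  V(1,+1) = exp(-r*dt) * [p_u*0.000000 + p_m*0.000000 + p_d*0.000000] = 0.000000
  V(0,+0) = exp(-r*dt) * [p_u*0.000000 + p_m*0.329637 + p_d*2.676177] = 0.503019

Answer: Price = V(0,0) = 0.5030


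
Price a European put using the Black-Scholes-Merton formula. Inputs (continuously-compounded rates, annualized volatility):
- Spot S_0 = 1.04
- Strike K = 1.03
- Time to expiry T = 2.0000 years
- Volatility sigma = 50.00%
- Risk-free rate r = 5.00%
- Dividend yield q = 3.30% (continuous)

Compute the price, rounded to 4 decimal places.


d1 = (ln(S/K) + (r - q + 0.5*sigma^2) * T) / (sigma * sqrt(T)) = 0.41530066
d2 = d1 - sigma * sqrt(T) = -0.29180612
exp(-rT) = 0.90483742; exp(-qT) = 0.93613086
P = K * exp(-rT) * N(-d2) - S_0 * exp(-qT) * N(-d1)
N(-d1) = 0.33896091; N(-d2) = 0.61478257
P = 1.0300 * 0.90483742 * 0.61478257 - 1.0400 * 0.93613086 * 0.33896091 = 0.2430

Answer: Price = 0.2430


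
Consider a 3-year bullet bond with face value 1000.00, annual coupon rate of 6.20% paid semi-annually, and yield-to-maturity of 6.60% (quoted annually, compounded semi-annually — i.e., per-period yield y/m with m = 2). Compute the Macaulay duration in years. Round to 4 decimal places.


Coupon per period c = face * coupon_rate / m = 31.000000
Periods per year m = 2; per-period yield y/m = 0.033000
Number of cashflows N = 6
Cashflows (t years, CF_t, discount factor 1/(1+y/m)^(m*t), PV):
  t = 0.5000: CF_t = 31.000000, DF = 0.968054, PV = 30.009681
  t = 1.0000: CF_t = 31.000000, DF = 0.937129, PV = 29.050998
  t = 1.5000: CF_t = 31.000000, DF = 0.907192, PV = 28.122941
  t = 2.0000: CF_t = 31.000000, DF = 0.878211, PV = 27.224531
  t = 2.5000: CF_t = 31.000000, DF = 0.850156, PV = 26.354822
  t = 3.0000: CF_t = 1031.000000, DF = 0.822997, PV = 848.509553
Price P = sum_t PV_t = 989.272525
Macaulay numerator sum_t t * PV_t:
  t * PV_t at t = 0.5000: 15.004840
  t * PV_t at t = 1.0000: 29.050998
  t * PV_t at t = 1.5000: 42.184411
  t * PV_t at t = 2.0000: 54.449062
  t * PV_t at t = 2.5000: 65.887055
  t * PV_t at t = 3.0000: 2545.528659
Macaulay duration D = (sum_t t * PV_t) / P = 2752.105024 / 989.272525 = 2.781948

Answer: Macaulay duration = 2.7819 years


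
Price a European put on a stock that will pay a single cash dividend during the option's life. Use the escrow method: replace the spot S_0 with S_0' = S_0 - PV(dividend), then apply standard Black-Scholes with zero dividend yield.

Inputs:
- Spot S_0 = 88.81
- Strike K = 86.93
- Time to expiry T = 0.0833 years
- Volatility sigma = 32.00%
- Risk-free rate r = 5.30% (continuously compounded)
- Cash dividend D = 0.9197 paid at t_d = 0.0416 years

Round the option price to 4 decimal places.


Answer: Price = 2.5845

Derivation:
PV(D) = D * exp(-r * t_d) = 0.9197 * 0.99779763 = 0.91767448
S_0' = S_0 - PV(D) = 88.8100 - 0.91767448 = 87.89232552
d1 = (ln(S_0'/K) + (r + sigma^2/2)*T) / (sigma*sqrt(T)) = 0.21318399
d2 = d1 - sigma*sqrt(T) = 0.12082643
exp(-rT) = 0.99559483
N(-d1) = 0.41559173; N(-d2) = 0.45191426
P = K * exp(-rT) * N(-d2) - S_0' * N(-d1) = 86.9300 * 0.99559483 * 0.45191426 - 87.89232552 * 0.41559173 = 2.5845


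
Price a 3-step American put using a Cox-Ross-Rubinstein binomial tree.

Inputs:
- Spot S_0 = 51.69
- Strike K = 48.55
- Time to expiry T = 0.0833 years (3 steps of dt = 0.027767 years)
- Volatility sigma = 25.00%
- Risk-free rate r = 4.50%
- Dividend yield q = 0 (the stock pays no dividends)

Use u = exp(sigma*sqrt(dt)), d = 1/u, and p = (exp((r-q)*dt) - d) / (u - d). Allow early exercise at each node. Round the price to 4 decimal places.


Answer: Price = V(0,0) = 0.3552

Derivation:
dt = T/N = 0.027767
u = exp(sigma*sqrt(dt)) = 1.042538; d = 1/u = 0.959197
p = (exp((r-q)*dt) - d) / (u - d) = 0.504589
Discount per step: exp(-r*dt) = 0.998751
Stock lattice S(k, i) with i counting down-moves:
  k=0: S(0,0) = 51.6900
  k=1: S(1,0) = 53.8888; S(1,1) = 49.5809
  k=2: S(2,0) = 56.1811; S(2,1) = 51.6900; S(2,2) = 47.5579
  k=3: S(3,0) = 58.5710; S(3,1) = 53.8888; S(3,2) = 49.5809; S(3,3) = 45.6174
Terminal payoffs V(N, i) = max(K - S_T, 0):
  V(3,0) = 0.000000; V(3,1) = 0.000000; V(3,2) = 0.000000; V(3,3) = 2.932595
Backward induction: V(k, i) = exp(-r*dt) * [p * V(k+1, i) + (1-p) * V(k+1, i+1)]; then take max(V_cont, immediate exercise) for American.
  V(2,0) = exp(-r*dt) * [p*0.000000 + (1-p)*0.000000] = 0.000000; exercise = 0.000000; V(2,0) = max -> 0.000000
  V(2,1) = exp(-r*dt) * [p*0.000000 + (1-p)*0.000000] = 0.000000; exercise = 0.000000; V(2,1) = max -> 0.000000
  V(2,2) = exp(-r*dt) * [p*0.000000 + (1-p)*2.932595] = 1.451026; exercise = 0.992112; V(2,2) = max -> 1.451026
  V(1,0) = exp(-r*dt) * [p*0.000000 + (1-p)*0.000000] = 0.000000; exercise = 0.000000; V(1,0) = max -> 0.000000
  V(1,1) = exp(-r*dt) * [p*0.000000 + (1-p)*1.451026] = 0.717956; exercise = 0.000000; V(1,1) = max -> 0.717956
  V(0,0) = exp(-r*dt) * [p*0.000000 + (1-p)*0.717956] = 0.355239; exercise = 0.000000; V(0,0) = max -> 0.355239


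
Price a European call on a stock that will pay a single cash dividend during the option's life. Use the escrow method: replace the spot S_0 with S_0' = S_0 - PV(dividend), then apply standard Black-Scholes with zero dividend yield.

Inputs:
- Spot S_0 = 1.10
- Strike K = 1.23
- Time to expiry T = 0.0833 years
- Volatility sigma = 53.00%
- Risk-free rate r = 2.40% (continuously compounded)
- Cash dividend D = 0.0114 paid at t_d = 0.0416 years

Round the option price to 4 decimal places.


Answer: Price = 0.0218

Derivation:
PV(D) = D * exp(-r * t_d) = 0.0114 * 0.99900210 = 0.01138862
S_0' = S_0 - PV(D) = 1.1000 - 0.01138862 = 1.08861138
d1 = (ln(S_0'/K) + (r + sigma^2/2)*T) / (sigma*sqrt(T)) = -0.70873072
d2 = d1 - sigma*sqrt(T) = -0.86169794
exp(-rT) = 0.99800280
N(d1) = 0.23924580; N(d2) = 0.19442688
C = S_0' * N(d1) - K * exp(-rT) * N(d2) = 1.08861138 * 0.23924580 - 1.2300 * 0.99800280 * 0.19442688 = 0.0218


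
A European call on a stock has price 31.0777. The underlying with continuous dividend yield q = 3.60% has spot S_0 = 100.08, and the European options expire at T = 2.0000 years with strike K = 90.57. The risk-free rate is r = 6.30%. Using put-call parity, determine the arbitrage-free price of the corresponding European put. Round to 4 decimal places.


Answer: Put price = 17.7980

Derivation:
Put-call parity: C - P = S_0 * exp(-qT) - K * exp(-rT).
S_0 * exp(-qT) = 100.0800 * 0.93053090 = 93.12753205
K * exp(-rT) = 90.5700 * 0.88161485 = 79.84785667
P = C - S*exp(-qT) + K*exp(-rT)
P = 31.0777 - 93.12753205 + 79.84785667 = 17.7980


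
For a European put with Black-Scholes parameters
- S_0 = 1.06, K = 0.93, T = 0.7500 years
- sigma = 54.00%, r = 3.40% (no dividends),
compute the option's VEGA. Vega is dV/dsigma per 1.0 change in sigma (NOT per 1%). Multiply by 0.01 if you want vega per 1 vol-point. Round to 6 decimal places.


Answer: Vega = 0.311643

Derivation:
d1 = 0.5681331949; d2 = 0.1004794769
phi(d1) = 0.3394847687; exp(-qT) = 1.0000000000; exp(-rT) = 0.9748223790
Vega = S * exp(-qT) * phi(d1) * sqrt(T) = 1.0600 * 1.0000000000 * 0.3394847687 * 0.8660254038 = 0.311643


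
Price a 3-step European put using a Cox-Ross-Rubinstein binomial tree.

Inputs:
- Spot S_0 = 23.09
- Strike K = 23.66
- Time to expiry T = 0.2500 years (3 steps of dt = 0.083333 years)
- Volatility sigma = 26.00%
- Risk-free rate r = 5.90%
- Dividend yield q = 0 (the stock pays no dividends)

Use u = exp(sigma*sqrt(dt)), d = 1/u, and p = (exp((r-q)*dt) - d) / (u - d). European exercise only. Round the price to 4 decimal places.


Answer: Price = V(0,0) = 1.3945

Derivation:
dt = T/N = 0.083333
u = exp(sigma*sqrt(dt)) = 1.077944; d = 1/u = 0.927692
p = (exp((r-q)*dt) - d) / (u - d) = 0.514048
Discount per step: exp(-r*dt) = 0.995095
Stock lattice S(k, i) with i counting down-moves:
  k=0: S(0,0) = 23.0900
  k=1: S(1,0) = 24.8897; S(1,1) = 21.4204
  k=2: S(2,0) = 26.8297; S(2,1) = 23.0900; S(2,2) = 19.8715
  k=3: S(3,0) = 28.9209; S(3,1) = 24.8897; S(3,2) = 21.4204; S(3,3) = 18.4347
Terminal payoffs V(N, i) = max(K - S_T, 0):
  V(3,0) = 0.000000; V(3,1) = 0.000000; V(3,2) = 2.239593; V(3,3) = 5.225332
Backward induction: V(k, i) = exp(-r*dt) * [p * V(k+1, i) + (1-p) * V(k+1, i+1)].
  V(2,0) = exp(-r*dt) * [p*0.000000 + (1-p)*0.000000] = 0.000000
  V(2,1) = exp(-r*dt) * [p*0.000000 + (1-p)*2.239593] = 1.082996
  V(2,2) = exp(-r*dt) * [p*2.239593 + (1-p)*5.225332] = 3.672417
  V(1,0) = exp(-r*dt) * [p*0.000000 + (1-p)*1.082996] = 0.523703
  V(1,1) = exp(-r*dt) * [p*1.082996 + (1-p)*3.672417] = 2.329846
  V(0,0) = exp(-r*dt) * [p*0.523703 + (1-p)*2.329846] = 1.394528


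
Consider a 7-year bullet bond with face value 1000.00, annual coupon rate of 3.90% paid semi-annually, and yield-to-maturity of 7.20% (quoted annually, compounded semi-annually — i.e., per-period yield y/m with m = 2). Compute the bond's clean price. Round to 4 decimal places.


Coupon per period c = face * coupon_rate / m = 19.500000
Periods per year m = 2; per-period yield y/m = 0.036000
Number of cashflows N = 14
Cashflows (t years, CF_t, discount factor 1/(1+y/m)^(m*t), PV):
  t = 0.5000: CF_t = 19.500000, DF = 0.965251, PV = 18.822394
  t = 1.0000: CF_t = 19.500000, DF = 0.931709, PV = 18.168334
  t = 1.5000: CF_t = 19.500000, DF = 0.899333, PV = 17.537002
  t = 2.0000: CF_t = 19.500000, DF = 0.868082, PV = 16.927608
  t = 2.5000: CF_t = 19.500000, DF = 0.837917, PV = 16.339390
  t = 3.0000: CF_t = 19.500000, DF = 0.808801, PV = 15.771612
  t = 3.5000: CF_t = 19.500000, DF = 0.780696, PV = 15.223564
  t = 4.0000: CF_t = 19.500000, DF = 0.753567, PV = 14.694559
  t = 4.5000: CF_t = 19.500000, DF = 0.727381, PV = 14.183938
  t = 5.0000: CF_t = 19.500000, DF = 0.702106, PV = 13.691059
  t = 5.5000: CF_t = 19.500000, DF = 0.677708, PV = 13.215308
  t = 6.0000: CF_t = 19.500000, DF = 0.654158, PV = 12.756089
  t = 6.5000: CF_t = 19.500000, DF = 0.631427, PV = 12.312827
  t = 7.0000: CF_t = 1019.500000, DF = 0.609486, PV = 621.370533
Price P = sum_t PV_t = 821.014217

Answer: Price = 821.0142
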